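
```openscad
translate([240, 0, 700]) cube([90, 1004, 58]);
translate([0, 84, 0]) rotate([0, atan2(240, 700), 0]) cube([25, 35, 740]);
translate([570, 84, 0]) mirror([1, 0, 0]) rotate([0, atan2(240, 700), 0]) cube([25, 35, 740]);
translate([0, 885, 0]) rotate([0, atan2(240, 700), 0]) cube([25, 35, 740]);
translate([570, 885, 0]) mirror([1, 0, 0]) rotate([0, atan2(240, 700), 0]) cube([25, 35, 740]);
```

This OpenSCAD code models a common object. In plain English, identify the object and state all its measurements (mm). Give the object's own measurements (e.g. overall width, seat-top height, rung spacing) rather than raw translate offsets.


A sawhorse. A 90×1004×58 mm beam (x, y, z) sits on two A-frame leg pairs. Each pair is two raked legs of 25×35 mm section (35 mm along y) splaying symmetrically in x. Each leg rises 700 mm vertically over 240 mm of horizontal reach and is 740 mm long along its own axis. Every leg's outer bottom edge rests on the floor and its outer top edge meets a bottom edge of the beam — the left legs (tilting toward +x) meet the beam's −x bottom edge, the right legs (their mirror images, tilting toward −x) meet its +x bottom edge — so the leg tops tuck under the beam, the beam's underside is 700 mm above the floor, and the feet are 570 mm apart outside-to-outside with the beam centred between them. The two leg pairs are set in 84 mm from either end of the beam.


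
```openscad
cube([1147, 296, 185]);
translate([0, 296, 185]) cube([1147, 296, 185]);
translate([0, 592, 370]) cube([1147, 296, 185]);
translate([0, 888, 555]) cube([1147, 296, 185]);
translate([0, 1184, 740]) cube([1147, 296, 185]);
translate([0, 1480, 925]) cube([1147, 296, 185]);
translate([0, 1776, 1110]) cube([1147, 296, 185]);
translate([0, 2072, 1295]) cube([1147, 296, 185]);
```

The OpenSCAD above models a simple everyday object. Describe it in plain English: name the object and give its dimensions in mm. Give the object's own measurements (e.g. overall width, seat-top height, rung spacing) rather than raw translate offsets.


A straight staircase of 8 solid steps. Each step is 1147 mm wide (x), 296 mm deep (y, the going) and 185 mm tall (the rise). The first step rests on the floor; each subsequent step sits one going further in +y and one rise higher in +z, directly behind and above the previous step with no overlap.


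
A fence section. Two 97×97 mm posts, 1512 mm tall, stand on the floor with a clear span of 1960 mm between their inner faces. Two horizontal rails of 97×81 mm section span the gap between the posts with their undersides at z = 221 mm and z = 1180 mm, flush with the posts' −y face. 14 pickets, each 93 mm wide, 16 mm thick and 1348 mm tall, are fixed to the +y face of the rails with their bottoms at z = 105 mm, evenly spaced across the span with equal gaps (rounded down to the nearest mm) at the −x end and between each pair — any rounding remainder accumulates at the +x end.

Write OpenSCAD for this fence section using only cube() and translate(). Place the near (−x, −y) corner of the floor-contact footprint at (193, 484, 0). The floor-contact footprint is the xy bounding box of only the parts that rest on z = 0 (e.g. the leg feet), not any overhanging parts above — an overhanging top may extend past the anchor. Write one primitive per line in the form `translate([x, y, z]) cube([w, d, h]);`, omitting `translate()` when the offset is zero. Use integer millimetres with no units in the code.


translate([193, 484, 0]) cube([97, 97, 1512]);
translate([2250, 484, 0]) cube([97, 97, 1512]);
translate([290, 484, 221]) cube([1960, 97, 81]);
translate([290, 484, 1180]) cube([1960, 97, 81]);
translate([333, 581, 105]) cube([93, 16, 1348]);
translate([469, 581, 105]) cube([93, 16, 1348]);
translate([605, 581, 105]) cube([93, 16, 1348]);
translate([741, 581, 105]) cube([93, 16, 1348]);
translate([877, 581, 105]) cube([93, 16, 1348]);
translate([1013, 581, 105]) cube([93, 16, 1348]);
translate([1149, 581, 105]) cube([93, 16, 1348]);
translate([1285, 581, 105]) cube([93, 16, 1348]);
translate([1421, 581, 105]) cube([93, 16, 1348]);
translate([1557, 581, 105]) cube([93, 16, 1348]);
translate([1693, 581, 105]) cube([93, 16, 1348]);
translate([1829, 581, 105]) cube([93, 16, 1348]);
translate([1965, 581, 105]) cube([93, 16, 1348]);
translate([2101, 581, 105]) cube([93, 16, 1348]);


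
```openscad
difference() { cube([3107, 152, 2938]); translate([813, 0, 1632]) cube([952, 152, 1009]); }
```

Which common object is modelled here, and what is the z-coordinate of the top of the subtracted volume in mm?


A wall with a window opening. The window head height is 2641 mm.

A wall with a rectangular opening subtracted — a window. Sill at z = 1632, opening 1009 mm tall, so the head is at 1632 + 1009 = 2641 mm.


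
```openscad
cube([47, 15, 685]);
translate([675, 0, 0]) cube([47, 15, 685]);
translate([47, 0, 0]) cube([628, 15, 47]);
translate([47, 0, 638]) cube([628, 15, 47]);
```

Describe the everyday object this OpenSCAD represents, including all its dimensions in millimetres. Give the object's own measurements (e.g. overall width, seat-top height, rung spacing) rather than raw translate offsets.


A rectangular picture frame lying in the x–z plane (depth along y). The opening is 628 mm wide (x) by 591 mm tall (z), surrounded by a border 47 mm wide on all four sides. The frame is 15 mm deep and is made of two full-height vertical stiles with two horizontal rails fitted between them.


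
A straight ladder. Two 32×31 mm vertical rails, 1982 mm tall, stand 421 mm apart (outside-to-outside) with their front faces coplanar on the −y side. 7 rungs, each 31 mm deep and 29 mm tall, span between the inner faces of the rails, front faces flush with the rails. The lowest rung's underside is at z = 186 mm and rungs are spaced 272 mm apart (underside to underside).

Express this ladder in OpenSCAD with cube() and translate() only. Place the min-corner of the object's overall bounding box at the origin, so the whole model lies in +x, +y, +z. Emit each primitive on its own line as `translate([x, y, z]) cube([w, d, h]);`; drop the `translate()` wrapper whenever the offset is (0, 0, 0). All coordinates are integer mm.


cube([32, 31, 1982]);
translate([389, 0, 0]) cube([32, 31, 1982]);
translate([32, 0, 186]) cube([357, 31, 29]);
translate([32, 0, 458]) cube([357, 31, 29]);
translate([32, 0, 730]) cube([357, 31, 29]);
translate([32, 0, 1002]) cube([357, 31, 29]);
translate([32, 0, 1274]) cube([357, 31, 29]);
translate([32, 0, 1546]) cube([357, 31, 29]);
translate([32, 0, 1818]) cube([357, 31, 29]);


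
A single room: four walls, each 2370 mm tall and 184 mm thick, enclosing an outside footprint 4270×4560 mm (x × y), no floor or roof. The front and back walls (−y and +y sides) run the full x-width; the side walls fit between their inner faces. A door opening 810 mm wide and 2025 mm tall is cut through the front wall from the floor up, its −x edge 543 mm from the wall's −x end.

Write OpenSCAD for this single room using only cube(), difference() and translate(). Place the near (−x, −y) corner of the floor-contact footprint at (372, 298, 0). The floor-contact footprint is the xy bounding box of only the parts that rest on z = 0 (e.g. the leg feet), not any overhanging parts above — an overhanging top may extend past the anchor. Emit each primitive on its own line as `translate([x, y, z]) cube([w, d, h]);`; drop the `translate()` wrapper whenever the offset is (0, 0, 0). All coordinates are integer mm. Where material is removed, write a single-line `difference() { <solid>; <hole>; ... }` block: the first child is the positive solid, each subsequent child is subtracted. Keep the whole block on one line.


difference() { translate([372, 298, 0]) cube([4270, 184, 2370]); translate([915, 298, 0]) cube([810, 184, 2025]); }
translate([372, 4674, 0]) cube([4270, 184, 2370]);
translate([372, 482, 0]) cube([184, 4192, 2370]);
translate([4458, 482, 0]) cube([184, 4192, 2370]);


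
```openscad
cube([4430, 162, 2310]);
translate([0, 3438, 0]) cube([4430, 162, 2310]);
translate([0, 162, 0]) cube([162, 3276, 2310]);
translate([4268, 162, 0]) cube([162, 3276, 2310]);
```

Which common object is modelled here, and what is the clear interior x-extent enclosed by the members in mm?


A house (or room) frame. The interior width is 4106 mm.

Four 2310 mm walls enclosing a rectangle with no floor or roof — a room or house frame. Outside width is 4430 mm and wall thickness is 162 mm, so the interior width is 4430 − 2 × 162 = 4106 mm.


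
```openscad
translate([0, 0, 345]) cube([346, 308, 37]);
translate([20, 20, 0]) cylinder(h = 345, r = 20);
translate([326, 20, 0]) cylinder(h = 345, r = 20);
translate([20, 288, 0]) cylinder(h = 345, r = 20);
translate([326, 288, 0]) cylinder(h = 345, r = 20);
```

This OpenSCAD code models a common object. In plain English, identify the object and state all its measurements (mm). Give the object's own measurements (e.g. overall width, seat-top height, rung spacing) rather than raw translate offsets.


A four-legged stool. The seat is a 346×308×37 mm slab whose top surface is at z = 382 mm; four round legs, each 40 mm in diameter, run from the floor (z = 0) to the underside of the seat, each leg's axis is inset half a diameter from the nearest pair of seat edges (so the leg's bounding box is flush with the corner).


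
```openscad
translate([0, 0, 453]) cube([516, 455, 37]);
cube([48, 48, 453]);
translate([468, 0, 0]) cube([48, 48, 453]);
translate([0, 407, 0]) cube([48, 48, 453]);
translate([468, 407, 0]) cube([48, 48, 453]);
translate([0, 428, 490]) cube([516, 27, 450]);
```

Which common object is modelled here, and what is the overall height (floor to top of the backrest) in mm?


A chair. The overall height is 940 mm.

A slab on four corner posts with a tall panel at the back — a chair. The seat slab sits at z = 453 with thickness 37, and the 450 mm backrest starts at the seat top, so the overall height is 453 + 37 + 450 = 940 mm.


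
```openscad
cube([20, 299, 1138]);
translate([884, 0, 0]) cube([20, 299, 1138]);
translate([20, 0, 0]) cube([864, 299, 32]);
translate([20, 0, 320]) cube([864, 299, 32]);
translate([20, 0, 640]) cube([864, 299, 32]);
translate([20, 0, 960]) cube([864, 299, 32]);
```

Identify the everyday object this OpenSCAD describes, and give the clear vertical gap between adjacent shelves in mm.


A bookshelf. The clear shelf gap is 288 mm.

Two tall side panels with 4 horizontal boards between them — a bookshelf. The first two shelf undersides are at z = 0 and z = 320; with shelf thickness 32, the clear gap is 320 − 0 − 32 = 288 mm.


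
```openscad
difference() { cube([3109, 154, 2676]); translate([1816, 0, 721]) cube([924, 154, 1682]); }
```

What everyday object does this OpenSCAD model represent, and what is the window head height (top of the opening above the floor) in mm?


A wall with a window opening. The window head height is 2403 mm.

A wall with a rectangular opening subtracted — a window. Sill at z = 721, opening 1682 mm tall, so the head is at 721 + 1682 = 2403 mm.


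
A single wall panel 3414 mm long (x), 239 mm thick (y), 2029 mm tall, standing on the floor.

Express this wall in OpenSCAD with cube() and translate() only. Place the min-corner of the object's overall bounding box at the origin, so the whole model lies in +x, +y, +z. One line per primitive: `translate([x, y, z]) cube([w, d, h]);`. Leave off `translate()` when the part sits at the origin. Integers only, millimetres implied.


cube([3414, 239, 2029]);


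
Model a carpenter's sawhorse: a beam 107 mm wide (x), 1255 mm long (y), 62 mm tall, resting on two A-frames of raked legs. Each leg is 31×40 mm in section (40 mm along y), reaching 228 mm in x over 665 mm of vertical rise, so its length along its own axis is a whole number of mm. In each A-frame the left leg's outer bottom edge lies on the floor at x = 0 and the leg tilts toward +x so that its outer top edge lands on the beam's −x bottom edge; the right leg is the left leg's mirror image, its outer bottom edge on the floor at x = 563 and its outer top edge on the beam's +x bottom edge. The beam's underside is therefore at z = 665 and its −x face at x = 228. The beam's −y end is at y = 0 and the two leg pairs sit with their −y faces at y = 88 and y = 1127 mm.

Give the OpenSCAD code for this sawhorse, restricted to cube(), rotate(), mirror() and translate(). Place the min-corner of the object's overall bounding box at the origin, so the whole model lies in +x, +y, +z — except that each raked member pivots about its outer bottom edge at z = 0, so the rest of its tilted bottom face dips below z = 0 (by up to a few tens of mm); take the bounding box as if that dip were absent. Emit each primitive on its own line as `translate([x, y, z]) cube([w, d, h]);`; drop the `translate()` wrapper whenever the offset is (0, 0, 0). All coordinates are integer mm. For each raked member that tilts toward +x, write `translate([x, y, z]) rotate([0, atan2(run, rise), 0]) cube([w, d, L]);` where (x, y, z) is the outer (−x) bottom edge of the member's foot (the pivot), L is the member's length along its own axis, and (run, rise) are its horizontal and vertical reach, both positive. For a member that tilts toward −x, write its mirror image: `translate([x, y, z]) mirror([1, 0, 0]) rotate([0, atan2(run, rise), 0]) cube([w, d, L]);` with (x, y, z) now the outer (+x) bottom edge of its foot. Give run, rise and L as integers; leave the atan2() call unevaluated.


// leg length = √(228² + 665²) = 703
// right-leg outer foot x = 2·228 + 107 = 563
// beam min-corner = (228, 0, 665)
translate([228, 0, 665]) cube([107, 1255, 62]);
translate([0, 88, 0]) rotate([0, atan2(228, 665), 0]) cube([31, 40, 703]);
translate([563, 88, 0]) mirror([1, 0, 0]) rotate([0, atan2(228, 665), 0]) cube([31, 40, 703]);
translate([0, 1127, 0]) rotate([0, atan2(228, 665), 0]) cube([31, 40, 703]);
translate([563, 1127, 0]) mirror([1, 0, 0]) rotate([0, atan2(228, 665), 0]) cube([31, 40, 703]);


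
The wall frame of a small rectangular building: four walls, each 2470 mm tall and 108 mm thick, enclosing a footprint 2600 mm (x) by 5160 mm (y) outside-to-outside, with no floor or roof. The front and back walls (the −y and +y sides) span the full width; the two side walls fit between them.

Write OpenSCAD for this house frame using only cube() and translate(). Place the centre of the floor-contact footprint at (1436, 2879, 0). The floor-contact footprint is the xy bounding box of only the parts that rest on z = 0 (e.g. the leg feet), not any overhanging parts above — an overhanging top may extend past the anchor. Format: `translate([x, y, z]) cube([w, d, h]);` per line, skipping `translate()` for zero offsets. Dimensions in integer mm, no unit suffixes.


translate([136, 299, 0]) cube([2600, 108, 2470]);
translate([136, 5351, 0]) cube([2600, 108, 2470]);
translate([136, 407, 0]) cube([108, 4944, 2470]);
translate([2628, 407, 0]) cube([108, 4944, 2470]);


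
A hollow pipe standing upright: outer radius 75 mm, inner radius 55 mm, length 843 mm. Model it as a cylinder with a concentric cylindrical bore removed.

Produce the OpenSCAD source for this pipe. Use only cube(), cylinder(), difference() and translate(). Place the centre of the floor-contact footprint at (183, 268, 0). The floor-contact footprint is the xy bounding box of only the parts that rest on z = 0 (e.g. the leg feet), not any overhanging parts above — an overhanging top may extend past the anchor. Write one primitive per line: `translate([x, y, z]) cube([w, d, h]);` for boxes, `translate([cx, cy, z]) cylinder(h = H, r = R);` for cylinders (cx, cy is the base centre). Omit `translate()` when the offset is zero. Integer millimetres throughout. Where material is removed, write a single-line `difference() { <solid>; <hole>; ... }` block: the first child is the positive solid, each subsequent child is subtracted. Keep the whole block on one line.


difference() { translate([183, 268, 0]) cylinder(h = 843, r = 75); translate([183, 268, 0]) cylinder(h = 843, r = 55); }


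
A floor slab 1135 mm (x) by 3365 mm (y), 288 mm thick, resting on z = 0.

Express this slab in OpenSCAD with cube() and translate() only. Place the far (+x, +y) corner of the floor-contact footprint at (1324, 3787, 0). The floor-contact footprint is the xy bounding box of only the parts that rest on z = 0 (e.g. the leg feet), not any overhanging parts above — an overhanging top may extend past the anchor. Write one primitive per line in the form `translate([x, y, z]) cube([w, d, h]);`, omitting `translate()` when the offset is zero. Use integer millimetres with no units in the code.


translate([189, 422, 0]) cube([1135, 3365, 288]);


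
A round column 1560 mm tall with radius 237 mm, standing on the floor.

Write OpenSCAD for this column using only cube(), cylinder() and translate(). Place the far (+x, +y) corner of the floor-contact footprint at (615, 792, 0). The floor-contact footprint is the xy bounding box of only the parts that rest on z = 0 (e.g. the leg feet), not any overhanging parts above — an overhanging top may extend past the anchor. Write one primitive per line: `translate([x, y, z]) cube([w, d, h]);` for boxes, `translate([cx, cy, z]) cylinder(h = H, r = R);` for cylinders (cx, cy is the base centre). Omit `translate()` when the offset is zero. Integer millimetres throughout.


translate([378, 555, 0]) cylinder(h = 1560, r = 237);


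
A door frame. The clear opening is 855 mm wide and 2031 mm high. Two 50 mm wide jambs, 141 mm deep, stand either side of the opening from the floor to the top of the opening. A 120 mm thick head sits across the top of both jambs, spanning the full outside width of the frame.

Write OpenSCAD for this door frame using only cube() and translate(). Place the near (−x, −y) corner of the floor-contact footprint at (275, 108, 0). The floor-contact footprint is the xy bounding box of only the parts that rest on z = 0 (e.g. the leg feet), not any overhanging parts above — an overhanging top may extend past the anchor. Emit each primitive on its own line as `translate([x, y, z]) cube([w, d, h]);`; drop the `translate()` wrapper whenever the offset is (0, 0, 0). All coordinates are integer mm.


translate([275, 108, 0]) cube([50, 141, 2031]);
translate([1180, 108, 0]) cube([50, 141, 2031]);
translate([275, 108, 2031]) cube([955, 141, 120]);


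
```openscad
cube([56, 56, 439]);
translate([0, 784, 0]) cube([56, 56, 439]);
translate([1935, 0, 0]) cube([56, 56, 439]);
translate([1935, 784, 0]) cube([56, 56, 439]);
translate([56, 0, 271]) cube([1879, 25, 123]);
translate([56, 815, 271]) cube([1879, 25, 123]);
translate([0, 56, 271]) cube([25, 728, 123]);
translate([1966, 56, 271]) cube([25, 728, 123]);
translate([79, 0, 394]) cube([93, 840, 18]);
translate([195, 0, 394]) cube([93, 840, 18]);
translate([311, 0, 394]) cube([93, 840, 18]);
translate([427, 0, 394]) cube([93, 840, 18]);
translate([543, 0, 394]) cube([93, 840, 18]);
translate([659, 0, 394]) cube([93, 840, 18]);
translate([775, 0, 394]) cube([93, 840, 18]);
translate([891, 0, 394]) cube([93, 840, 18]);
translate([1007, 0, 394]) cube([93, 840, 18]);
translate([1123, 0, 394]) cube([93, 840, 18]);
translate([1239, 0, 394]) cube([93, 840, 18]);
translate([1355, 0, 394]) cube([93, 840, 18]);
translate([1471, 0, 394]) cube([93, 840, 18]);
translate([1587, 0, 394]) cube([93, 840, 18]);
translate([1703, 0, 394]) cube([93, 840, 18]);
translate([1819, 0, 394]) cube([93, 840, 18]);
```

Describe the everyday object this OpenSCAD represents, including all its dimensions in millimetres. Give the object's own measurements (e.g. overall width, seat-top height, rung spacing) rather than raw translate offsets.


A bed frame 1991 mm long (x) by 840 mm wide (y). Four 56×56 mm corner posts, 439 mm tall, at the corners of the footprint. Four rails of 25 mm thickness and 123 mm height run between adjacent posts with their undersides at z = 271 mm, their outer faces flush with the outside of the frame (the two x-running rails run between the posts' inner faces; the two y-running rails run between the posts' inner faces). 16 slats, each 93 mm wide (x) and 18 mm thick, lie across the top of the two x-running rails, running the full 840 mm width of the frame in y; along x they sit between the end posts with a 23 mm gap after the −x posts and between neighbouring slats and before the +x posts.


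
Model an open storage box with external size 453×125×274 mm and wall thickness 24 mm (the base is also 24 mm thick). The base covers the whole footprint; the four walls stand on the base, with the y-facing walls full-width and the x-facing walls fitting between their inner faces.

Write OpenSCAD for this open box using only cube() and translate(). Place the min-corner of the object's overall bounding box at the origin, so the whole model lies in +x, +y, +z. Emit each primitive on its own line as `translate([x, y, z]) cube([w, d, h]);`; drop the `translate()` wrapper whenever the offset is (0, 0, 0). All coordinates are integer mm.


cube([453, 125, 24]);
translate([0, 0, 24]) cube([453, 24, 250]);
translate([0, 101, 24]) cube([453, 24, 250]);
translate([0, 24, 24]) cube([24, 77, 250]);
translate([429, 24, 24]) cube([24, 77, 250]);


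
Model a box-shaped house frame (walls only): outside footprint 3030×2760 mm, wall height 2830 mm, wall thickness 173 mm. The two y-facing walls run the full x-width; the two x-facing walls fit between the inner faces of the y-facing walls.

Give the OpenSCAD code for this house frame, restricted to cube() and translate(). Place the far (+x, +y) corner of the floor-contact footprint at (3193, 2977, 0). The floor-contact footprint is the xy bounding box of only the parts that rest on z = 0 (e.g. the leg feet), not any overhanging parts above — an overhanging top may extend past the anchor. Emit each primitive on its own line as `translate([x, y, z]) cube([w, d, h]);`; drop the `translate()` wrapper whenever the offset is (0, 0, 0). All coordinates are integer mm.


translate([163, 217, 0]) cube([3030, 173, 2830]);
translate([163, 2804, 0]) cube([3030, 173, 2830]);
translate([163, 390, 0]) cube([173, 2414, 2830]);
translate([3020, 390, 0]) cube([173, 2414, 2830]);


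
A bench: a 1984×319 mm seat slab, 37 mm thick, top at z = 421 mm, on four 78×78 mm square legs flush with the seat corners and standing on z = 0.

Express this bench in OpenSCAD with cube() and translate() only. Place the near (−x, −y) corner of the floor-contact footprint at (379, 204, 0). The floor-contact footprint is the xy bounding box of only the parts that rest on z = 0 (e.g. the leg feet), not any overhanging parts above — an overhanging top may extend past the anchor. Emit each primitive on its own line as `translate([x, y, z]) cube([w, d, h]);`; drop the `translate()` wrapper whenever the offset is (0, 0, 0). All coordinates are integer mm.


translate([379, 204, 384]) cube([1984, 319, 37]);
translate([379, 204, 0]) cube([78, 78, 384]);
translate([379, 445, 0]) cube([78, 78, 384]);
translate([2285, 204, 0]) cube([78, 78, 384]);
translate([2285, 445, 0]) cube([78, 78, 384]);


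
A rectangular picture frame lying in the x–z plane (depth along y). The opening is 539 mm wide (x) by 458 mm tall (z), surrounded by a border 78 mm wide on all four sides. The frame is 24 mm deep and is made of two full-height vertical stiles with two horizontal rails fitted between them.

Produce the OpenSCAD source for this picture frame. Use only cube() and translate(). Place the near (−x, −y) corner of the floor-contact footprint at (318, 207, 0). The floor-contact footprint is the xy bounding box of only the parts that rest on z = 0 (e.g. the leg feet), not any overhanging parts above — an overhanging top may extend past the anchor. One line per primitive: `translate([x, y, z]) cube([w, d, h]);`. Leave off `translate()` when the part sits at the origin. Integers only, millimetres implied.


translate([318, 207, 0]) cube([78, 24, 614]);
translate([935, 207, 0]) cube([78, 24, 614]);
translate([396, 207, 0]) cube([539, 24, 78]);
translate([396, 207, 536]) cube([539, 24, 78]);


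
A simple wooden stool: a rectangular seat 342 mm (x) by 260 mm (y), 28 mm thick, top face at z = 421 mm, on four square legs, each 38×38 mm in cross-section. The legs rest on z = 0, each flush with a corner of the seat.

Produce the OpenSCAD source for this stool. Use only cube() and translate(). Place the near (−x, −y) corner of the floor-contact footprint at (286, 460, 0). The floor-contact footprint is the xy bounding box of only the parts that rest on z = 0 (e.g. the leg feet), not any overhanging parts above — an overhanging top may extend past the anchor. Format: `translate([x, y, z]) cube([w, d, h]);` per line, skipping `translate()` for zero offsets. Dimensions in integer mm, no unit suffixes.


translate([286, 460, 393]) cube([342, 260, 28]);
translate([286, 460, 0]) cube([38, 38, 393]);
translate([590, 460, 0]) cube([38, 38, 393]);
translate([286, 682, 0]) cube([38, 38, 393]);
translate([590, 682, 0]) cube([38, 38, 393]);


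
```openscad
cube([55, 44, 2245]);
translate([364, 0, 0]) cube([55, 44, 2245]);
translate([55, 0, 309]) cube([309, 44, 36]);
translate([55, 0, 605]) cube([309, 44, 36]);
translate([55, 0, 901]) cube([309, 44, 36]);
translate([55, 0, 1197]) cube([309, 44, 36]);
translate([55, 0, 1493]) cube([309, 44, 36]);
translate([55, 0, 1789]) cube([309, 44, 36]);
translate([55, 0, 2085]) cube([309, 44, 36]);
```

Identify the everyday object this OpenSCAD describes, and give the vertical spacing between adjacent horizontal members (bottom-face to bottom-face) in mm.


A ladder. The rung spacing is 296 mm.

Two tall 55×44 posts with 7 short bars between them — a ladder. Adjacent rungs sit at z = 309 and z = 605, so the spacing is 605 − 309 = 296 mm.


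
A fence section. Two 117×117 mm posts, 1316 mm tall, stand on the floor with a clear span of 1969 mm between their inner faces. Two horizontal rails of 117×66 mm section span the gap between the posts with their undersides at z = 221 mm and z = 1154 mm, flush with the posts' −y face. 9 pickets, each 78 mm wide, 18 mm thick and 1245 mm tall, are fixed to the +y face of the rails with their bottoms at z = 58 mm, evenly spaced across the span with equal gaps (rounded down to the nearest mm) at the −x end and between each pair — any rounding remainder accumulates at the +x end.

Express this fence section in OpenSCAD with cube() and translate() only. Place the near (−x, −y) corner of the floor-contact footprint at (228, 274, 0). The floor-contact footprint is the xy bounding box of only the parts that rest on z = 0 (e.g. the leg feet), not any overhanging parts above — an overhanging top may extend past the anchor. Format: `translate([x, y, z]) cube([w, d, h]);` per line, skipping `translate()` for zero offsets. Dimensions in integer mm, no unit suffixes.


translate([228, 274, 0]) cube([117, 117, 1316]);
translate([2314, 274, 0]) cube([117, 117, 1316]);
translate([345, 274, 221]) cube([1969, 117, 66]);
translate([345, 274, 1154]) cube([1969, 117, 66]);
translate([471, 391, 58]) cube([78, 18, 1245]);
translate([675, 391, 58]) cube([78, 18, 1245]);
translate([879, 391, 58]) cube([78, 18, 1245]);
translate([1083, 391, 58]) cube([78, 18, 1245]);
translate([1287, 391, 58]) cube([78, 18, 1245]);
translate([1491, 391, 58]) cube([78, 18, 1245]);
translate([1695, 391, 58]) cube([78, 18, 1245]);
translate([1899, 391, 58]) cube([78, 18, 1245]);
translate([2103, 391, 58]) cube([78, 18, 1245]);


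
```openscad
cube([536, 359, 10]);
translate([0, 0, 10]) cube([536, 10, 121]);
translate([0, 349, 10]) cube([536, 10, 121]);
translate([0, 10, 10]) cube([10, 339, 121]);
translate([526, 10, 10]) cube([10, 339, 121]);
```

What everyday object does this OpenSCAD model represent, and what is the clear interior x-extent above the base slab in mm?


An open box. The internal width is 516 mm.

A 536×359 base slab with four walls standing on it — an open box. The base is 536 mm wide and the walls are 10 mm thick, so the internal width is 536 − 2 × 10 = 516 mm.


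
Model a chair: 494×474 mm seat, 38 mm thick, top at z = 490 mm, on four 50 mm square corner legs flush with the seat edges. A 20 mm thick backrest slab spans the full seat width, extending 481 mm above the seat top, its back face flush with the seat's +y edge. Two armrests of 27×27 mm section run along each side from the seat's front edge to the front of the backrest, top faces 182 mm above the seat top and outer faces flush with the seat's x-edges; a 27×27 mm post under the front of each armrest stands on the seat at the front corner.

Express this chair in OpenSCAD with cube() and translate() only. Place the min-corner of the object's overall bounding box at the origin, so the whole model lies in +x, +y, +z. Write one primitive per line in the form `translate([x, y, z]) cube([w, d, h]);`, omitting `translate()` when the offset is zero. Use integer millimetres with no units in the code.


translate([0, 0, 452]) cube([494, 474, 38]);
cube([50, 50, 452]);
translate([444, 0, 0]) cube([50, 50, 452]);
translate([0, 424, 0]) cube([50, 50, 452]);
translate([444, 424, 0]) cube([50, 50, 452]);
translate([0, 454, 490]) cube([494, 20, 481]);
translate([0, 0, 645]) cube([27, 454, 27]);
translate([467, 0, 645]) cube([27, 454, 27]);
translate([0, 0, 490]) cube([27, 27, 155]);
translate([467, 0, 490]) cube([27, 27, 155]);


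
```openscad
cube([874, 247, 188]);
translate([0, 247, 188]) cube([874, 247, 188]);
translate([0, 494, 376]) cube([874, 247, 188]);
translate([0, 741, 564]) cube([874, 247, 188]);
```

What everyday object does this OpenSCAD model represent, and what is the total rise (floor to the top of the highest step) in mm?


A staircase. The total rise is 752 mm.

4 identical blocks, each offset up and back from the previous — a staircase. Each step is 188 mm tall and there are 4 of them, so the total rise is 4 × 188 = 752 mm.


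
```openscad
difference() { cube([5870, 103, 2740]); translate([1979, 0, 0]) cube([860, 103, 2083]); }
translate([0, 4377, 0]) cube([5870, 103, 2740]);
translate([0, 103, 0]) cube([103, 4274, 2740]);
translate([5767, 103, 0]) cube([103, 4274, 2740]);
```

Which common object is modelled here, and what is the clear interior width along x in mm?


A single room. The interior width is 5664 mm.

Four walls enclosing a rectangle with a door in the front wall — a room. Outside width 5870 minus two 103 mm walls gives 5664 mm.


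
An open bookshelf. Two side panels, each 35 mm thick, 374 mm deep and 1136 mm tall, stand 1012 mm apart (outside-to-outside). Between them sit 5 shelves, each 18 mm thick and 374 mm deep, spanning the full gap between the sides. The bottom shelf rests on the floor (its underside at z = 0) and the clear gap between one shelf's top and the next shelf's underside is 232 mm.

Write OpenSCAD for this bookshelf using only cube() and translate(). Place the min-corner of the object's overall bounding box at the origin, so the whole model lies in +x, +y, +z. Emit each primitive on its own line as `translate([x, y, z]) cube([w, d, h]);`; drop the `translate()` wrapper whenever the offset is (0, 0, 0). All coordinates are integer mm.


cube([35, 374, 1136]);
translate([977, 0, 0]) cube([35, 374, 1136]);
translate([35, 0, 0]) cube([942, 374, 18]);
translate([35, 0, 250]) cube([942, 374, 18]);
translate([35, 0, 500]) cube([942, 374, 18]);
translate([35, 0, 750]) cube([942, 374, 18]);
translate([35, 0, 1000]) cube([942, 374, 18]);


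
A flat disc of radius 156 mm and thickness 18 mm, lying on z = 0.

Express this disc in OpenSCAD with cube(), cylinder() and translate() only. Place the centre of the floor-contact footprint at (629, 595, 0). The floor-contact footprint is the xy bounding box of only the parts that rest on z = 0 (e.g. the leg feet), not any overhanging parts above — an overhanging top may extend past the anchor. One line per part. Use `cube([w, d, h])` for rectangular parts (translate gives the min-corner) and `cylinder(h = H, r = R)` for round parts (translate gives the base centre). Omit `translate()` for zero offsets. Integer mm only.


translate([629, 595, 0]) cylinder(h = 18, r = 156);


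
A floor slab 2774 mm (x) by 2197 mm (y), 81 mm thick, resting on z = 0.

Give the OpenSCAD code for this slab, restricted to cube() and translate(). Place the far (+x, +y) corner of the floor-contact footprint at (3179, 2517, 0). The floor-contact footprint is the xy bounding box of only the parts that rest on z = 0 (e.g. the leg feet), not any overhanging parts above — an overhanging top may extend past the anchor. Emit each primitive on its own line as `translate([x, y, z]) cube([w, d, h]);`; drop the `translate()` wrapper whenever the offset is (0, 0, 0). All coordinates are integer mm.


translate([405, 320, 0]) cube([2774, 2197, 81]);


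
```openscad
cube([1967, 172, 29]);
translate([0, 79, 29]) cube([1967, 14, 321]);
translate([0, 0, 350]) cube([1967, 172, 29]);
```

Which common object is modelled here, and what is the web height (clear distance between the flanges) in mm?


An I-beam. The web height is 321 mm.

Two wide flanges with a thin centred web — an I-beam. Overall 379 mm minus two 29 mm flanges gives a web of 379 − 2·29 = 321 mm.


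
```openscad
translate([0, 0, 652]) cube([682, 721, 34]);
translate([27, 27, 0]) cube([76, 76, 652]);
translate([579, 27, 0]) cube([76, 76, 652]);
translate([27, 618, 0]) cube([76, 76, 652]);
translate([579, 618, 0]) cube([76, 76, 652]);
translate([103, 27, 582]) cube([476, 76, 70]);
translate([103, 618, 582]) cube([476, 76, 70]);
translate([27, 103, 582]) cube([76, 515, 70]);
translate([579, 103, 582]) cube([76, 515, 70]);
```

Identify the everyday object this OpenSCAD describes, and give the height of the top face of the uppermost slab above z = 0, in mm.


A table. The table height is 686 mm.

A 682×721×34 slab sits at z = 652 on four 76 mm square posts — a table. The top surface is at 652 + 34 = 686 mm.


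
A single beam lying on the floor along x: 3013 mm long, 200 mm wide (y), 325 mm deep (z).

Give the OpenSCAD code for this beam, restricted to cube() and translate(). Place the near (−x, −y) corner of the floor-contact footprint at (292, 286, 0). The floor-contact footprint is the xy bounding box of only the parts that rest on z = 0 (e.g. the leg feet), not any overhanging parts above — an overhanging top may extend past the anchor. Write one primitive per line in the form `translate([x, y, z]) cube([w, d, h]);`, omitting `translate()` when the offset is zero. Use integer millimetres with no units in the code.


translate([292, 286, 0]) cube([3013, 200, 325]);


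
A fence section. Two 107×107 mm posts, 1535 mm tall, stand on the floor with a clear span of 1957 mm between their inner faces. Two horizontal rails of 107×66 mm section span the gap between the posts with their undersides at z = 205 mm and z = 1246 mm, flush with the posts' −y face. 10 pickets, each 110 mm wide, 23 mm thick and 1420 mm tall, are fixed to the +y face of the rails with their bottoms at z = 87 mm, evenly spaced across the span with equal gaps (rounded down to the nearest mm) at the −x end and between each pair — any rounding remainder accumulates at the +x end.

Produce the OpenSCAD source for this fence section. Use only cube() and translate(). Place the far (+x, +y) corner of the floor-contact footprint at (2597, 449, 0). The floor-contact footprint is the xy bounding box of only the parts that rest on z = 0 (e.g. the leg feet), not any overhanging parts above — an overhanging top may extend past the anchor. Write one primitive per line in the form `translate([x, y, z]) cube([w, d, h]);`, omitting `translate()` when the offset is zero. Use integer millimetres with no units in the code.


translate([426, 342, 0]) cube([107, 107, 1535]);
translate([2490, 342, 0]) cube([107, 107, 1535]);
translate([533, 342, 205]) cube([1957, 107, 66]);
translate([533, 342, 1246]) cube([1957, 107, 66]);
translate([610, 449, 87]) cube([110, 23, 1420]);
translate([797, 449, 87]) cube([110, 23, 1420]);
translate([984, 449, 87]) cube([110, 23, 1420]);
translate([1171, 449, 87]) cube([110, 23, 1420]);
translate([1358, 449, 87]) cube([110, 23, 1420]);
translate([1545, 449, 87]) cube([110, 23, 1420]);
translate([1732, 449, 87]) cube([110, 23, 1420]);
translate([1919, 449, 87]) cube([110, 23, 1420]);
translate([2106, 449, 87]) cube([110, 23, 1420]);
translate([2293, 449, 87]) cube([110, 23, 1420]);


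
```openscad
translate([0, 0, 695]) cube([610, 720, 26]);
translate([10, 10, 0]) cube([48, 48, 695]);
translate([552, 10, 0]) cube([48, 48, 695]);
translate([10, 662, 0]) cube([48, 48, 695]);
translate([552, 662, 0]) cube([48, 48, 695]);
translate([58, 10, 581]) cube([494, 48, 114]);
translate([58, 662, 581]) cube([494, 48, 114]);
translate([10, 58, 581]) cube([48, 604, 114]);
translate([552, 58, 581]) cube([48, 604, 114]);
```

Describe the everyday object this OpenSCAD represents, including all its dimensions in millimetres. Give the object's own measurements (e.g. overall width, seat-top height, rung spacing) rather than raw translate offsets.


A table: top 610 mm (x) × 720 mm (y), 26 mm thick, upper face at z = 721 mm, on four 48×48 mm square legs, each inset 10 mm from the nearest pair of top edges from z = 0 to the bottom of the top. Four apron rails, 48 mm thick and 114 mm tall, run between adjacent legs with their top edges flush with the underside of the top and their outer faces flush with the legs' outer faces.


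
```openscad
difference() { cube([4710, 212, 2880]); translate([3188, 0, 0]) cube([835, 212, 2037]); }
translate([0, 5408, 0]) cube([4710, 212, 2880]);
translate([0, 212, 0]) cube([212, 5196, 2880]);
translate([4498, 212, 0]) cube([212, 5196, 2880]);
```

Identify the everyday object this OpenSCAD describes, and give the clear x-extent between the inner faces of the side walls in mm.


A single room. The interior width is 4286 mm.

Four walls enclosing a rectangle with a door in the front wall — a room. Outside width 4710 minus two 212 mm walls gives 4286 mm.


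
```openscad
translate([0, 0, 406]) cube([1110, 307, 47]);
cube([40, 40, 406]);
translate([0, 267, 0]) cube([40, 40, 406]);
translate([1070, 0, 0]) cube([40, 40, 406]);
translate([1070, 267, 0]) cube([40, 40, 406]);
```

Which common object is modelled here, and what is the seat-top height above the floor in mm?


A bench. The seat-top height is 453 mm.

A long slab on four corner posts — a bench. The slab sits at z = 406 with thickness 47, so the top is 406 + 47 = 453 mm.


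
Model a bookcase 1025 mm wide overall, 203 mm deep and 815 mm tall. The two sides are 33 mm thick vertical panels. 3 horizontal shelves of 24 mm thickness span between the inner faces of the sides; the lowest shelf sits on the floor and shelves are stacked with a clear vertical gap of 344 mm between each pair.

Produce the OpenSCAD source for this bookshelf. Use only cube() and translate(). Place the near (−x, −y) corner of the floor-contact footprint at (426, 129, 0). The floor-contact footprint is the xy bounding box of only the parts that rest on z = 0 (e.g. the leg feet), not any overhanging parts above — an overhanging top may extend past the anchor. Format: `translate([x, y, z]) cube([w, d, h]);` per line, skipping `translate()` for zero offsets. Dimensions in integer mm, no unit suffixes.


translate([426, 129, 0]) cube([33, 203, 815]);
translate([1418, 129, 0]) cube([33, 203, 815]);
translate([459, 129, 0]) cube([959, 203, 24]);
translate([459, 129, 368]) cube([959, 203, 24]);
translate([459, 129, 736]) cube([959, 203, 24]);


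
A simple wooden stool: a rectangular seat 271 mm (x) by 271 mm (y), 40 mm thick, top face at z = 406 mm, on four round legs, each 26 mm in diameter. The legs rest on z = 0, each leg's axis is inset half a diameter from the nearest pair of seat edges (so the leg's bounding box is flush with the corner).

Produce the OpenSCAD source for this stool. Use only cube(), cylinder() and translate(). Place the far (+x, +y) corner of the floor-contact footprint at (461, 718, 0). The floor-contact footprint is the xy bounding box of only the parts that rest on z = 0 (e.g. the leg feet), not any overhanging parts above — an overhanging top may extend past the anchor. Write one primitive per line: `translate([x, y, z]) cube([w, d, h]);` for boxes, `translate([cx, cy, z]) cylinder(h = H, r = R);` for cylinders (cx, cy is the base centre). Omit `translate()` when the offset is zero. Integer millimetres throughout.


translate([190, 447, 366]) cube([271, 271, 40]);
translate([203, 460, 0]) cylinder(h = 366, r = 13);
translate([448, 460, 0]) cylinder(h = 366, r = 13);
translate([203, 705, 0]) cylinder(h = 366, r = 13);
translate([448, 705, 0]) cylinder(h = 366, r = 13);
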